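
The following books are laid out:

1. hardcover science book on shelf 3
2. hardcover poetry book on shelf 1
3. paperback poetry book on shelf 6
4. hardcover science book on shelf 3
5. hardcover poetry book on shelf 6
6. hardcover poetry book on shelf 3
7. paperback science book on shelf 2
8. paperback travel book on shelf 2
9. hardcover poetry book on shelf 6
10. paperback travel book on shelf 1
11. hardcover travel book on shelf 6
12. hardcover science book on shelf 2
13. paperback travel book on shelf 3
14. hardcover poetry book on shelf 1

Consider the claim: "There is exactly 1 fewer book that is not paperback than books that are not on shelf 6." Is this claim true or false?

There are 9 books that are not paperback.
There are 10 books that are not on shelf 6.
The claim requires 10 − 9 (= 1) to equal 1, which holds.

True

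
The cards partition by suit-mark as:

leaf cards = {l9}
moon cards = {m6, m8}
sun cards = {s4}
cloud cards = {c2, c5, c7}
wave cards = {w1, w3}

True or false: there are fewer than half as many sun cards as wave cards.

|sun cards| = 1.
|wave cards| = 2.
The claim requires 2 × 1 = 2 < 2, which does not hold.

False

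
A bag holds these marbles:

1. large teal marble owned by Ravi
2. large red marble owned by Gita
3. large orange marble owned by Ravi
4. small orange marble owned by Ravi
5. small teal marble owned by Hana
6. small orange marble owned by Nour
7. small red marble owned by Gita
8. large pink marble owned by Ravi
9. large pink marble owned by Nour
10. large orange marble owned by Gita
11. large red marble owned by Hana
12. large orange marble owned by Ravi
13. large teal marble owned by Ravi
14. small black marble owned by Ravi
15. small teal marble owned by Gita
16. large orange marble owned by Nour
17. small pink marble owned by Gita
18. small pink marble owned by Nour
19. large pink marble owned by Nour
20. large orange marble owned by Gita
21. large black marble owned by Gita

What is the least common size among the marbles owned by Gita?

small

Counts by size (restricted to marbles owned by Gita): large 4, small 3.
The minimum is 3, held uniquely by small.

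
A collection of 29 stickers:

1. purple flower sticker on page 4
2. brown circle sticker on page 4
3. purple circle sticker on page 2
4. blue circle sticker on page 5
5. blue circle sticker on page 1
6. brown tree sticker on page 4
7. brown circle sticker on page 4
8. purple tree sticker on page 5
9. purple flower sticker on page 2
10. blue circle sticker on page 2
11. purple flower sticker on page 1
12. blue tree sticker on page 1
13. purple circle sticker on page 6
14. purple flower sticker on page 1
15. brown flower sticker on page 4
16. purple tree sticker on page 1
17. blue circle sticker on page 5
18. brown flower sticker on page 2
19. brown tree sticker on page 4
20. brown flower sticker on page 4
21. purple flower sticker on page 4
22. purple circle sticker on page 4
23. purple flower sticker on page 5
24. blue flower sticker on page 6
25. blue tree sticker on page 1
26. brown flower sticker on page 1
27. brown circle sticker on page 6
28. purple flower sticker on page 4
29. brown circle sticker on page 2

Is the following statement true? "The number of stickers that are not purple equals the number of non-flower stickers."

There are 17 stickers that are not purple.
There are 17 non-flower stickers.
The claim requires 17 = 17, which holds.

True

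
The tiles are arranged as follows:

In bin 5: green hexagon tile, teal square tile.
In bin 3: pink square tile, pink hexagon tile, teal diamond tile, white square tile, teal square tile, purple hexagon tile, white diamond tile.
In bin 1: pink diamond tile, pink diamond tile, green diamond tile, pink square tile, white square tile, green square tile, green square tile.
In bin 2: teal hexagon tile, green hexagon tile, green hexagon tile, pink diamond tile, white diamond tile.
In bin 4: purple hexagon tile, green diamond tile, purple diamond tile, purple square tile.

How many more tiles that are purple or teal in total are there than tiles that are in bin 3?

tiles that are purple or teal: 8.
tiles in bin 3: 7.
8 − 7 = 1.

1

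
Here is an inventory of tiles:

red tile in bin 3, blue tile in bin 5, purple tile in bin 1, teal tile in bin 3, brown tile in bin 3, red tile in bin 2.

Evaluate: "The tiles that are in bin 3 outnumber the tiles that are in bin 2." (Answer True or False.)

|tiles in bin 3| = 3.
|tiles in bin 2| = 1.
The claim requires 3 > 1, which holds.

True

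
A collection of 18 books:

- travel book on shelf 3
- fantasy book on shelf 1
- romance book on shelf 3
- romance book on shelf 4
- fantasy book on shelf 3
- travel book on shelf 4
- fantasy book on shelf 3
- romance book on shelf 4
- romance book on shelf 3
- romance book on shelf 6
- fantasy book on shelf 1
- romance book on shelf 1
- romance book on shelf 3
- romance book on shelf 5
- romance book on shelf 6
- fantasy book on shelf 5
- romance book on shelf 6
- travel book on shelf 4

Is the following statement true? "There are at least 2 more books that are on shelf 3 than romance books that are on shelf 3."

There are 6 books on shelf 3.
There are 3 romance books on shelf 3.
The claim requires 6 − 3 = 3 ≥ 2, which holds.

True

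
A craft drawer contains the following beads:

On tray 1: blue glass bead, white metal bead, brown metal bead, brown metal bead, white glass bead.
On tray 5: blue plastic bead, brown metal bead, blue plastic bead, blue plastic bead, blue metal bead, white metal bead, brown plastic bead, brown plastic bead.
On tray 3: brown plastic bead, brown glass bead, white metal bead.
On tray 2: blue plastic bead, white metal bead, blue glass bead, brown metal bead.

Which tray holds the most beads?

tray 5

Counts by tray: tray 5→8, tray 1→5, tray 2→4, tray 3→3.
The maximum is 8, held uniquely by tray 5.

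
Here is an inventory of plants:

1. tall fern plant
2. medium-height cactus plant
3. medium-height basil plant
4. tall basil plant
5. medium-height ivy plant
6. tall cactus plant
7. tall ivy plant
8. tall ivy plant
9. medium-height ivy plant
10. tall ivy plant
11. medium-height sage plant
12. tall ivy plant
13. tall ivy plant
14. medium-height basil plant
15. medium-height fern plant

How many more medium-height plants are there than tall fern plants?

6

medium-height plants: 7.
tall fern plants: 1.
7 − 1 = 6.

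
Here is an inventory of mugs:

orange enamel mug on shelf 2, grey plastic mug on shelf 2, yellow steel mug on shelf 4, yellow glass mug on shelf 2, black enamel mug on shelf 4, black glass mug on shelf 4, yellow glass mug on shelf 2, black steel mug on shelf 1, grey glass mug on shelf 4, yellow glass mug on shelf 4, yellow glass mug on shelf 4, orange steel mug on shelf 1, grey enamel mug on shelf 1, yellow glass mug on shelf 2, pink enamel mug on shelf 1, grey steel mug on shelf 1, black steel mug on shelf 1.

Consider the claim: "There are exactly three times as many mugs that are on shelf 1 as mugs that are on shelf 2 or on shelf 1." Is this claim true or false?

|mugs on shelf 1| = 6.
|mugs on shelf 2 or on shelf 1| = 11.
The claim requires 6 = 3 × 11 = 33, which does not hold.

False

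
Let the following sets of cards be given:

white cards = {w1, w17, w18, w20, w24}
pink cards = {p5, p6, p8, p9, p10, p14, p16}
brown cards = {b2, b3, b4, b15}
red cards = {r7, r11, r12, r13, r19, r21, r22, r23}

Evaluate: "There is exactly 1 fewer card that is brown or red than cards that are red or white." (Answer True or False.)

|cards that are brown or red| = 12.
|cards that are red or white| = 13.
The claim requires 13 − 12 (= 1) to equal 1, which holds.

True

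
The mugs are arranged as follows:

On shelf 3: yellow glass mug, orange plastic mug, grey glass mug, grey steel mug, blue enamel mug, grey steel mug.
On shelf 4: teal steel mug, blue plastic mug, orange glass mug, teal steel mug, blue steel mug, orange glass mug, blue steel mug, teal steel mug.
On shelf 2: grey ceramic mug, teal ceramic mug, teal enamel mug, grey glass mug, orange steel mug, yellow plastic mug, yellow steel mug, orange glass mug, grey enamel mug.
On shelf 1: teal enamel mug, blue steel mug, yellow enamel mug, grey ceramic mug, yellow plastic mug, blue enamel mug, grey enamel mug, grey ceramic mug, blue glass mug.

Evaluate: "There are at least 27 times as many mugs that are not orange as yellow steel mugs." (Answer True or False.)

There are 27 mugs that are not orange.
There is 1 yellow steel mug.
The claim requires 27 ≥ 27 × 1 = 27, which holds.

True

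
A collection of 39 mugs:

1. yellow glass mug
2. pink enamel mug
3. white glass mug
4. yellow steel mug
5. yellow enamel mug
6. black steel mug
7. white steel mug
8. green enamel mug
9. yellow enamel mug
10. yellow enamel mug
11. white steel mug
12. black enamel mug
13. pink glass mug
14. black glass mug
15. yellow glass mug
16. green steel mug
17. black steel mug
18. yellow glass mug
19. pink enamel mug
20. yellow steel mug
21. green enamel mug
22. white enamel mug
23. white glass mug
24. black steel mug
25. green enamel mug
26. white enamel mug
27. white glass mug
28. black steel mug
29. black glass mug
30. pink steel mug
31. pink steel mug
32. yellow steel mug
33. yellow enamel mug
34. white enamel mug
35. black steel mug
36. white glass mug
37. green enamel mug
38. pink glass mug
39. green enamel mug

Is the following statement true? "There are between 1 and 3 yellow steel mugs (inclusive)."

True

yellow steel mugs: 3.
The claim requires 1 ≤ 3 ≤ 3, which holds.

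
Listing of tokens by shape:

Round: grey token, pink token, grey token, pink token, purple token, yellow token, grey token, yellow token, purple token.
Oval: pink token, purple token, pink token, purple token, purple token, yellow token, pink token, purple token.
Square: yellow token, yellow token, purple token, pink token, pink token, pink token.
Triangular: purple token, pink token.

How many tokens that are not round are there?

16

Total tokens: 25; with the excluded value: 9; remaining 25 − 9 = 16.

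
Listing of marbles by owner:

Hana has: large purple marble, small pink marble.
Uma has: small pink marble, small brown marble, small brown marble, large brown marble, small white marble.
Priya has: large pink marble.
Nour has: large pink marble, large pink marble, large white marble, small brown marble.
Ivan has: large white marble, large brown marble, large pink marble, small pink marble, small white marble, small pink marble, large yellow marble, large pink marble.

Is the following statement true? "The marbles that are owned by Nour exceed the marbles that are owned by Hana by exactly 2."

|marbles owned by Nour| = 4.
|marbles owned by Hana| = 2.
The claim requires 4 − 2 (= 2) to equal 2, which holds.

True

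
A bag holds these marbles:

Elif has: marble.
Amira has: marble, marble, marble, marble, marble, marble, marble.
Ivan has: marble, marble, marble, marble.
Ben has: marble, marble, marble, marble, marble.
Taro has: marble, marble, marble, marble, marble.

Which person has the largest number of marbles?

Amira

Counts by owner: Amira→7, Ben→5, Taro→5, Ivan→4, Elif→1.
The maximum is 7, held uniquely by Amira.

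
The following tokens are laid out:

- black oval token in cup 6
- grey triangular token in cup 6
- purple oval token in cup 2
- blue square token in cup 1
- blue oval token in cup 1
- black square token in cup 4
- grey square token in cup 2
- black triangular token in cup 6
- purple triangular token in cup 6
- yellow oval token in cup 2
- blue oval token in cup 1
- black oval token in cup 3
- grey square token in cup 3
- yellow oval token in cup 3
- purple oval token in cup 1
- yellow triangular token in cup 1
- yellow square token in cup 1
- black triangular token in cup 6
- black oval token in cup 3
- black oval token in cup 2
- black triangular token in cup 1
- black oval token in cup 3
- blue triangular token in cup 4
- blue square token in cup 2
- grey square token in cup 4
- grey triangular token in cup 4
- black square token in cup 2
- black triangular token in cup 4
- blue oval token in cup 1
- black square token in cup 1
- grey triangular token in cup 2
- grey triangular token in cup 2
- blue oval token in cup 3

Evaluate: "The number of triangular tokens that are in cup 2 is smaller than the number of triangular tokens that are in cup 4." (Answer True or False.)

There are 2 triangular tokens in cup 2.
There are 3 triangular tokens in cup 4.
The claim requires 2 < 3, which holds.

True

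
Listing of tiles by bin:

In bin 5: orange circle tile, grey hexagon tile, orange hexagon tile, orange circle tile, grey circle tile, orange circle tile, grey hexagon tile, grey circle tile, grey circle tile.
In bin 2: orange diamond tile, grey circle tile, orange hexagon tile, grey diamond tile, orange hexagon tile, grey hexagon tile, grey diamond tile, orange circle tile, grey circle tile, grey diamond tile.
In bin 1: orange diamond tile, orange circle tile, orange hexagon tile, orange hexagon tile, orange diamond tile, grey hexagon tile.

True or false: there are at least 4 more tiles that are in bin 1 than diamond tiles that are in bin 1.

True

tiles in bin 1: 6.
diamond tiles in bin 1: 2.
The claim requires 6 − 2 = 4 ≥ 4, which holds.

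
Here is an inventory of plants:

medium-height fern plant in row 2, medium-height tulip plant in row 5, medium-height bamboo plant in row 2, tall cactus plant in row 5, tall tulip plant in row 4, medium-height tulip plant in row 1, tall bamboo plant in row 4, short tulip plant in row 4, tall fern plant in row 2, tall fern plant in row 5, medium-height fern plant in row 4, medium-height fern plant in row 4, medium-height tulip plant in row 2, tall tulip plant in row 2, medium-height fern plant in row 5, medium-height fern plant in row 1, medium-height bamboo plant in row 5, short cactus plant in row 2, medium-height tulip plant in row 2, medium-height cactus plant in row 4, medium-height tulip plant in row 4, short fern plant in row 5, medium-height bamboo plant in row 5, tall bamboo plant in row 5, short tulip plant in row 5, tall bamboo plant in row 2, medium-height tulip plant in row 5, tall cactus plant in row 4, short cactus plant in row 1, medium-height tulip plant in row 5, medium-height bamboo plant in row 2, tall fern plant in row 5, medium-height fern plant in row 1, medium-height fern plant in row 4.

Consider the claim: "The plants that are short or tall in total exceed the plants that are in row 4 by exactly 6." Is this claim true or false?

True

|plants that are short or tall| = 15.
|plants in row 4| = 9.
The claim requires 15 − 9 (= 6) to equal 6, which holds.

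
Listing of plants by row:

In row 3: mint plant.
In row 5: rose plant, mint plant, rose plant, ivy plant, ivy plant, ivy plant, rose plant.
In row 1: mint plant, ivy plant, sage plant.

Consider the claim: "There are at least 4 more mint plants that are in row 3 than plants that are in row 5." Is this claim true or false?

False

mint plants in row 3: 1.
plants in row 5: 7.
The claim requires 1 − 7 = -6 ≥ 4, which does not hold.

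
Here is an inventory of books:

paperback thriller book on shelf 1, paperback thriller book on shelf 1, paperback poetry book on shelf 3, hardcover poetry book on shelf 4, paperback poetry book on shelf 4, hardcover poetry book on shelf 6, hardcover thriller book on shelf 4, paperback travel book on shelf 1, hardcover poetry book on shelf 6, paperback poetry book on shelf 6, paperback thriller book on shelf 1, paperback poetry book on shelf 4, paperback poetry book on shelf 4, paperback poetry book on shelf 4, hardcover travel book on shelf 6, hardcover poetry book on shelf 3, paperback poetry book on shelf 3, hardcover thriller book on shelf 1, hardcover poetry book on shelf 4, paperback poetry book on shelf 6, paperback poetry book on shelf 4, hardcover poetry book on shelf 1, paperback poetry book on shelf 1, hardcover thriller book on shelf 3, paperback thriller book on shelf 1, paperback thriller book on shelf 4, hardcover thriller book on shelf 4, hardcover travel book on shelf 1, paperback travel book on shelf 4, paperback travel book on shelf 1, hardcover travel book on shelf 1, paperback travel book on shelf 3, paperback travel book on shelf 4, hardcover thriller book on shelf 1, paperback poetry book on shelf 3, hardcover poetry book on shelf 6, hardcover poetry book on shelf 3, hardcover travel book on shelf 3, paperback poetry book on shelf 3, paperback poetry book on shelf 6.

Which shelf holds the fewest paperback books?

Counts by shelf (restricted to paperback books): shelf 4→8, shelf 1→7, shelf 3→5, shelf 6→3.
The minimum is 3, held uniquely by shelf 6.

shelf 6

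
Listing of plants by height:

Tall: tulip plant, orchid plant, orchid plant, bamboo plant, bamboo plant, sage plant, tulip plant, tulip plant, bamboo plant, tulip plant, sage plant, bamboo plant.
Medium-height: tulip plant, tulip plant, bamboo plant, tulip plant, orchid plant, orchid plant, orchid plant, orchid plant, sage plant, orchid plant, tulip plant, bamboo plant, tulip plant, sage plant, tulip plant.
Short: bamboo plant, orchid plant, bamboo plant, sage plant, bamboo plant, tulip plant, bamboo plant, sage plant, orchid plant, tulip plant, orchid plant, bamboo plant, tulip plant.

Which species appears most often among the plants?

tulip

Counts by species: tulip 13, bamboo 11, orchid 10, sage 6.
The maximum is 13, held uniquely by tulip.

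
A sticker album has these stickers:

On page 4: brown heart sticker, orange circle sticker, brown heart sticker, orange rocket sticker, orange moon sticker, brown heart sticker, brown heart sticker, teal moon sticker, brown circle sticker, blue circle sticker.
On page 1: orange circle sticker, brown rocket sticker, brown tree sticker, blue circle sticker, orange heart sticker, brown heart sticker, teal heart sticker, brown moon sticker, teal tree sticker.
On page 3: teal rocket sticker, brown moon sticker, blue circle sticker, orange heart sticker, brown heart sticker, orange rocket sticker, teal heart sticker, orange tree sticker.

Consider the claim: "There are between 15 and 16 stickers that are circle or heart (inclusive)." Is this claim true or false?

True

There are 16 stickers that are circle or heart.
The claim requires 15 ≤ 16 ≤ 16, which holds.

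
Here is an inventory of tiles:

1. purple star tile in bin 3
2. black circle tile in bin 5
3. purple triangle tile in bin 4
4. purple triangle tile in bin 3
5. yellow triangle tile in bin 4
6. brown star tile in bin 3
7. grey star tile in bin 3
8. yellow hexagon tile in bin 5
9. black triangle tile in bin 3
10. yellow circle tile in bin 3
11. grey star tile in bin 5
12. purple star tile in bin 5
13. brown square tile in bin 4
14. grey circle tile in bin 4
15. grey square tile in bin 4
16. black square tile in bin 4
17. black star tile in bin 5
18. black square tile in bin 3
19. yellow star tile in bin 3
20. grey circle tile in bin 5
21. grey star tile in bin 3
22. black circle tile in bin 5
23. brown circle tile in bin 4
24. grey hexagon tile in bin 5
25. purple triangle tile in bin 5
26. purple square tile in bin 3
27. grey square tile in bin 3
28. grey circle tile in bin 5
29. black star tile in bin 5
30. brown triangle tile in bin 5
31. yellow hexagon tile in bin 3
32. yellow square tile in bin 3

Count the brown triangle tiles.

1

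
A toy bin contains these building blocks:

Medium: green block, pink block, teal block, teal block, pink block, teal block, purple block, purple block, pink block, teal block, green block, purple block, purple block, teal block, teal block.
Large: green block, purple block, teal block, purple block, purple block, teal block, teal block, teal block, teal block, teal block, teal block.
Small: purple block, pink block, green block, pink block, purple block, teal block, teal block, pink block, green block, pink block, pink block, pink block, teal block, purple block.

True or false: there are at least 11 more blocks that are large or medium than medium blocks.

There are 26 blocks that are large or medium.
There are 15 medium blocks.
The claim requires 26 − 15 = 11 ≥ 11, which holds.

True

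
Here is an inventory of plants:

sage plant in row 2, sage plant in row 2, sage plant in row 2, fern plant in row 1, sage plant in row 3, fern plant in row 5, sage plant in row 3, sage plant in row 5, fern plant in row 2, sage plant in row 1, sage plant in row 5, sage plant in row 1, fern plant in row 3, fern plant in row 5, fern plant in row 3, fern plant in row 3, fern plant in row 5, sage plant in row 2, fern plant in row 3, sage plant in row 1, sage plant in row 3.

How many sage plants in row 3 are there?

3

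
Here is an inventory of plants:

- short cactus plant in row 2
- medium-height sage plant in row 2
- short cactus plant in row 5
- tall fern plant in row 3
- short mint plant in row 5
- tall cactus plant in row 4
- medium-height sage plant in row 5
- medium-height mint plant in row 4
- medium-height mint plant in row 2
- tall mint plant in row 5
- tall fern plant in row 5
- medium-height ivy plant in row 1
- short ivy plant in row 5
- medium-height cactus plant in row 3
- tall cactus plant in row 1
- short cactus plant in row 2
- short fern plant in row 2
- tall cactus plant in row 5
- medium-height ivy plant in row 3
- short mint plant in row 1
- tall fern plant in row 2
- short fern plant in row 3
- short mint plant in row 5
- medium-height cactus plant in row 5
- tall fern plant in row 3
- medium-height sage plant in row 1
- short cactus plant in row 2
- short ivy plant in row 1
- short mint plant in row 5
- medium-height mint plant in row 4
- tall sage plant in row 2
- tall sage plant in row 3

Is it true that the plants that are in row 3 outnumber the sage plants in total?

True

There are 6 plants in row 3.
There are 5 sage plants.
The claim requires 6 > 5, which holds.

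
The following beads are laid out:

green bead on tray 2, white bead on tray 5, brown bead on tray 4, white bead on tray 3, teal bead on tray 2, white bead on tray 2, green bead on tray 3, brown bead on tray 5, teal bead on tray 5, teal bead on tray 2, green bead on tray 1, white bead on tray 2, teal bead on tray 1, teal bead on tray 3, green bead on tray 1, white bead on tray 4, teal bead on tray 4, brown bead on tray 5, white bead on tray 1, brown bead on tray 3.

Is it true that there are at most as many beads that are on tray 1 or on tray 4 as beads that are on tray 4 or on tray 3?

True

|beads on tray 1 or on tray 4| = 7.
|beads on tray 4 or on tray 3| = 7.
The claim requires 7 ≤ 7, which holds.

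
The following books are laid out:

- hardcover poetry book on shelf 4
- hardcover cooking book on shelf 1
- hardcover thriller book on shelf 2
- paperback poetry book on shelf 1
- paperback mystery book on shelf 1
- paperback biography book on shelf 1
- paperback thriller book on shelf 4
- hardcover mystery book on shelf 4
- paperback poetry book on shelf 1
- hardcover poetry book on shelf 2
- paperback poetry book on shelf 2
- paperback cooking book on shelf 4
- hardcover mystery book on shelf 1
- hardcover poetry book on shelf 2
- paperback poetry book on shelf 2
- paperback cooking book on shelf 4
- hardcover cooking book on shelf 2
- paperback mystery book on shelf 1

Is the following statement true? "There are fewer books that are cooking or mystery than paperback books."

True

There are 8 books that are cooking or mystery.
There are 10 paperback books.
The claim requires 8 < 10, which holds.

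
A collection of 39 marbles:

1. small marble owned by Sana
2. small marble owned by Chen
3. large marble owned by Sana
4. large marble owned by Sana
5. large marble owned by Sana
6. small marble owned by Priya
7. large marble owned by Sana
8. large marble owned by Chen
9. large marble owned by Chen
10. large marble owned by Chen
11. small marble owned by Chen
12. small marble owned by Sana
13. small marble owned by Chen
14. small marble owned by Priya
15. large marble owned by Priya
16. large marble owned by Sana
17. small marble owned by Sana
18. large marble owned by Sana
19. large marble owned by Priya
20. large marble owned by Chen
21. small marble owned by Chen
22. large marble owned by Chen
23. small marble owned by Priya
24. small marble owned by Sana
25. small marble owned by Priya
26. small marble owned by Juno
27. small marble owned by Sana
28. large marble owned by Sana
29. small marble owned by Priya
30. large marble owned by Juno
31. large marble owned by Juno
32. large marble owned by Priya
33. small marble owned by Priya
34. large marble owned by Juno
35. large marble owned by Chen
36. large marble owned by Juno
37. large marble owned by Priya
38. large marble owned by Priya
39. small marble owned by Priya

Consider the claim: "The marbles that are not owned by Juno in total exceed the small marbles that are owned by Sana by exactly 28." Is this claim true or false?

False

Count of marbles that are not owned by Juno: 34.
Count of small marbles owned by Sana: 5.
The claim requires 34 − 5 (= 29) to equal 28, which does not hold.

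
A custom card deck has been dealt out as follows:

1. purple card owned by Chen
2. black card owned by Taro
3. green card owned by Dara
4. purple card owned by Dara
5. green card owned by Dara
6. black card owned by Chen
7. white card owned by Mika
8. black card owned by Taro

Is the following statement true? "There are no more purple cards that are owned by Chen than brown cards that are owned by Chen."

Count of purple cards owned by Chen: 1.
Count of brown cards owned by Chen: 0.
The claim requires 1 ≤ 0, which does not hold.

False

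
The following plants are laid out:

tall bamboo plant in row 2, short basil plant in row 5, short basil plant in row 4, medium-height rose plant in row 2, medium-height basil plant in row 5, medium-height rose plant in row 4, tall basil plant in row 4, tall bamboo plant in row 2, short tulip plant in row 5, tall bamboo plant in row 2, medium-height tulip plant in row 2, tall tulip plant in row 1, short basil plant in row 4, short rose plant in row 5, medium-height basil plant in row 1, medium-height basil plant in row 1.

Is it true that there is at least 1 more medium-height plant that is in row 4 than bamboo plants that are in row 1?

True

There is 1 medium-height plant in row 4.
There are 0 bamboo plants in row 1.
The claim requires 1 − 0 = 1 ≥ 1, which holds.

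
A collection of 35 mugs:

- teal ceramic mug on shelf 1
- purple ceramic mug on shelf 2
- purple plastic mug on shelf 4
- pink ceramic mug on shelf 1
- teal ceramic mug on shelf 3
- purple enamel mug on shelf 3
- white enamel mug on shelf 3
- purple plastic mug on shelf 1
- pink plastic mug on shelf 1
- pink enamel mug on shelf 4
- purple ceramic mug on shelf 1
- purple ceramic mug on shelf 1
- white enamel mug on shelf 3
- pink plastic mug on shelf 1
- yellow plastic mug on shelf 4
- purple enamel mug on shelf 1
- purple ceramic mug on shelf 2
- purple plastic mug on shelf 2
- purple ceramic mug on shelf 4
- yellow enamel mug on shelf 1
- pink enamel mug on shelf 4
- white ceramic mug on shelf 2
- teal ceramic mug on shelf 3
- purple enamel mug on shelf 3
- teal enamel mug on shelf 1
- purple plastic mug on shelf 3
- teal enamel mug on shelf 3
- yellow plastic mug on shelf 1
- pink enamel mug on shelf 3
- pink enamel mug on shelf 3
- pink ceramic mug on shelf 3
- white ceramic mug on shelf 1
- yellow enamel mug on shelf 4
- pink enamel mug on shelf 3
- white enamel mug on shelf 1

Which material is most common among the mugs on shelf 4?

enamel

Counts by material (restricted to mugs on shelf 4): enamel 3, plastic 2, ceramic 1.
The maximum is 3, held uniquely by enamel.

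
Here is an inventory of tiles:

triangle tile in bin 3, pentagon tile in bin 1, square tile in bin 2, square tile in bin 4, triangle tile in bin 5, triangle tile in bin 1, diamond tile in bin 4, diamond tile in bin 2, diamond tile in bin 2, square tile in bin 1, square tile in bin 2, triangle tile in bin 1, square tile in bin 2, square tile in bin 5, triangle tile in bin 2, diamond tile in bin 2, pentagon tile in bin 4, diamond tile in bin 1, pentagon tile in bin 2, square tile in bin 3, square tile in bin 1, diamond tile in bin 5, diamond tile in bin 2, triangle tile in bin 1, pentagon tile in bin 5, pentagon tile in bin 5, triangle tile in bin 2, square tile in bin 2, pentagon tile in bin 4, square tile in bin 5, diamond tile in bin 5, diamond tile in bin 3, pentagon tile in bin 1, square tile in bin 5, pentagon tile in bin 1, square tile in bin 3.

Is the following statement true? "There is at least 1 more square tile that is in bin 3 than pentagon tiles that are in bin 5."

|square tiles in bin 3| = 2.
|pentagon tiles in bin 5| = 2.
The claim requires 2 − 2 = 0 ≥ 1, which does not hold.

False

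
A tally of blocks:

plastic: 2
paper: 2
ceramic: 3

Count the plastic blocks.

2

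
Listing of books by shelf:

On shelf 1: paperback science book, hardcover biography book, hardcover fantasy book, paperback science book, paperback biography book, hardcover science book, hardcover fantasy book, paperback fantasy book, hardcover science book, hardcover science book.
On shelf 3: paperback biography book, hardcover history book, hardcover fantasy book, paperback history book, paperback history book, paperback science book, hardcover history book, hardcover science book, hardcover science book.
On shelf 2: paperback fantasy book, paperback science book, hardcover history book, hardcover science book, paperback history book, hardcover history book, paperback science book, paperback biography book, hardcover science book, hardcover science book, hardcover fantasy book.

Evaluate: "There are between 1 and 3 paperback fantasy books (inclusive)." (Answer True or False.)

True

There are 2 paperback fantasy books.
The claim requires 1 ≤ 2 ≤ 3, which holds.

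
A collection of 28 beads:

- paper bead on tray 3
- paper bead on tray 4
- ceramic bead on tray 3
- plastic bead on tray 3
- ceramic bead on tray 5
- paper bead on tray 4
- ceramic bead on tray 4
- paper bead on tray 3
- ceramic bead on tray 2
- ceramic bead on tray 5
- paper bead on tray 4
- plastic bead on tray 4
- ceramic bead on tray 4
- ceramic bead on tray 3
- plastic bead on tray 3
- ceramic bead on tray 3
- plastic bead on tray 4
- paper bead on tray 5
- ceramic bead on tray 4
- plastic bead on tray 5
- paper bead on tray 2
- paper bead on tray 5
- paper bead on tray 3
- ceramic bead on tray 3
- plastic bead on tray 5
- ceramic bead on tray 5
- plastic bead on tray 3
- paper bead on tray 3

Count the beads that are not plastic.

21

Total beads: 28; with the excluded value: 7; remaining 28 − 7 = 21.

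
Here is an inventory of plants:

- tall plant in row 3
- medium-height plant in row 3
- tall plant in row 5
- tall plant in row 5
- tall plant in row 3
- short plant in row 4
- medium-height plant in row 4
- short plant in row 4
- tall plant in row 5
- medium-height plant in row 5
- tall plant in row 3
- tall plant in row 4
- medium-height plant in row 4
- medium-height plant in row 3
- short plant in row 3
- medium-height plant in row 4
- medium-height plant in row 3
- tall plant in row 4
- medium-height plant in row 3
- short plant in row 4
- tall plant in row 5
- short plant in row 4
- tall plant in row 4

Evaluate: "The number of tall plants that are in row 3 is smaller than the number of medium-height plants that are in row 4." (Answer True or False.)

There are 3 tall plants in row 3.
There are 3 medium-height plants in row 4.
The claim requires 3 < 3, which does not hold.

False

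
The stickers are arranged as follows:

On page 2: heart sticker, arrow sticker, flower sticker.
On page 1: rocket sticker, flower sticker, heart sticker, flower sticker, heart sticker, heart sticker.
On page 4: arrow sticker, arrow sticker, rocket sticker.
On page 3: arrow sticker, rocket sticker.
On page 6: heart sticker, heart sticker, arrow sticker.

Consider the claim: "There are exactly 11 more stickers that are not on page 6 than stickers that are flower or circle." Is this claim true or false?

There are 14 stickers that are not on page 6.
There are 3 stickers that are flower or circle.
The claim requires 14 − 3 (= 11) to equal 11, which holds.

True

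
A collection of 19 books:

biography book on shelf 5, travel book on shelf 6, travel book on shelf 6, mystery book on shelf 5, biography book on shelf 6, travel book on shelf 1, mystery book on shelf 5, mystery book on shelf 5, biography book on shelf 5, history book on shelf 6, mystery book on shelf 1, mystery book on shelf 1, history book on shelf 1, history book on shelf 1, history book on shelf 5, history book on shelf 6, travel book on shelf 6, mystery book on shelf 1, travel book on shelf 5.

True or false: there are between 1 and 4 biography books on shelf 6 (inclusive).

True

biography books on shelf 6: 1.
The claim requires 1 ≤ 1 ≤ 4, which holds.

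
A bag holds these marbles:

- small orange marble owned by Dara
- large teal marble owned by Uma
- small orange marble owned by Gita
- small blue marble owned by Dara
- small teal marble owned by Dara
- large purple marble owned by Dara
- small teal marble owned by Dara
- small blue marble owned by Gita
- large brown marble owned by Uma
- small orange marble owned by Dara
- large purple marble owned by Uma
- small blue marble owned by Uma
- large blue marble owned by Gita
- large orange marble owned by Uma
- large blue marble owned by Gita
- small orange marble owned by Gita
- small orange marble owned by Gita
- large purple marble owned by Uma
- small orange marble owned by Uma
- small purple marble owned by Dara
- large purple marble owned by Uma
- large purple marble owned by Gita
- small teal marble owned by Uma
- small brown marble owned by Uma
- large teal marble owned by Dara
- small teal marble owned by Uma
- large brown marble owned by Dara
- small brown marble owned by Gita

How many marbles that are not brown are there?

Total marbles: 28; with the excluded value: 4; remaining 28 − 4 = 24.

24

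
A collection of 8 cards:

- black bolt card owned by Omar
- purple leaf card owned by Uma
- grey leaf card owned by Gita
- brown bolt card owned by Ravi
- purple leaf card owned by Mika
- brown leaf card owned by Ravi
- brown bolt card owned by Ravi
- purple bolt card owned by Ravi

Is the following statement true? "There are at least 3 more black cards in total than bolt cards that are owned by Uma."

black cards: 1.
bolt cards owned by Uma: 0.
The claim requires 1 − 0 = 1 ≥ 3, which does not hold.

False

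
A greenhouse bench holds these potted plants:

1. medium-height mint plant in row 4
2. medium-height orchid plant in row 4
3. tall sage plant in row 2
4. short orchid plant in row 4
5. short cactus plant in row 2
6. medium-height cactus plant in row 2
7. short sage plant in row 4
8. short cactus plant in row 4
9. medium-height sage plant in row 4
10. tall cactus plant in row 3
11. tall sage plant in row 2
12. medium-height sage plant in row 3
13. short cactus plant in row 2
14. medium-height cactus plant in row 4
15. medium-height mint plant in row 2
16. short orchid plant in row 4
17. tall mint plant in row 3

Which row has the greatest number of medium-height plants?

row 4

Counts by row (restricted to medium-height plants): row 4→4, row 2→2, row 3→1.
The maximum is 4, held uniquely by row 4.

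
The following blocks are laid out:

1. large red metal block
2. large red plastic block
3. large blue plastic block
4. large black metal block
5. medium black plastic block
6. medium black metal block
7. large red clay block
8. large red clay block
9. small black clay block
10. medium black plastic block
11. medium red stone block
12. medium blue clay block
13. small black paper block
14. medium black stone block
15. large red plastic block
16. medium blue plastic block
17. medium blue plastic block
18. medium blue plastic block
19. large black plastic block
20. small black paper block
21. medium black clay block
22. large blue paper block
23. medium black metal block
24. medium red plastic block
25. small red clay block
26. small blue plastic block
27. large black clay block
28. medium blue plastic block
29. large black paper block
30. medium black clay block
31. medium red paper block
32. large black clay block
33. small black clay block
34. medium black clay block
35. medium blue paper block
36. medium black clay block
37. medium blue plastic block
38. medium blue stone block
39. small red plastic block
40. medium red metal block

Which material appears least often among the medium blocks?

Counts by material (restricted to medium blocks): plastic 8, clay 5, metal 3, stone 3, paper 2.
The minimum is 2, held uniquely by paper.

paper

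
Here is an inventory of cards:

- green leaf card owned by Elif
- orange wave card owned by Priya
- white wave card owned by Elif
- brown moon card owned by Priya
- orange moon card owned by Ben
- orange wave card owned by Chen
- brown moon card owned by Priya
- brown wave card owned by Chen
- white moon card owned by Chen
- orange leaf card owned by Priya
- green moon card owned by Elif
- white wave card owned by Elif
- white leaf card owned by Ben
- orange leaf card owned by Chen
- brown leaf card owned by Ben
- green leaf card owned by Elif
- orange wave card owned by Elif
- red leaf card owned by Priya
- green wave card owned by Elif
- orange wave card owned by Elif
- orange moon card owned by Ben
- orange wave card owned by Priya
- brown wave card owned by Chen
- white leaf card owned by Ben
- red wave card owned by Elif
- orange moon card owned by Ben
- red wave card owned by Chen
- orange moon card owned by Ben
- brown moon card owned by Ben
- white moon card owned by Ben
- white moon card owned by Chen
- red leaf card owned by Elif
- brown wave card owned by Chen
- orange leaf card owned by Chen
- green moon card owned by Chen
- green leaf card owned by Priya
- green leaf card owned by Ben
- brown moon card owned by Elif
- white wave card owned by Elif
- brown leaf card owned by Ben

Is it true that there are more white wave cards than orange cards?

False

white wave cards: 3.
orange cards: 12.
The claim requires 3 > 12, which does not hold.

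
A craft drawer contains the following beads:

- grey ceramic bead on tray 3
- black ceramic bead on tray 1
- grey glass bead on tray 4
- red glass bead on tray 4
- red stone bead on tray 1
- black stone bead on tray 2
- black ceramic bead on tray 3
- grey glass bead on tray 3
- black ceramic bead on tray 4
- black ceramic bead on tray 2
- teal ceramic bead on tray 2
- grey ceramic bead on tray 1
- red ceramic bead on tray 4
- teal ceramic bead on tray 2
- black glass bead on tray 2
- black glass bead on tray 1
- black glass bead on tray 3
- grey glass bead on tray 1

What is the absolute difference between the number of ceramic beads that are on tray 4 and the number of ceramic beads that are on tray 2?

1

ceramic beads on tray 4: 2. ceramic beads on tray 2: 3.
|2 − 3| = 3 − 2 = 1.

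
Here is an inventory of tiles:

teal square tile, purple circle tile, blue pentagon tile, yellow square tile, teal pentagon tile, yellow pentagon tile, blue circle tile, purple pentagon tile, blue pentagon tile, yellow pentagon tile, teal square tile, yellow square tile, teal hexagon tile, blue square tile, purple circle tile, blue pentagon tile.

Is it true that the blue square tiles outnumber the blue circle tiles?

False

|blue square tiles| = 1.
|blue circle tiles| = 1.
The claim requires 1 > 1, which does not hold.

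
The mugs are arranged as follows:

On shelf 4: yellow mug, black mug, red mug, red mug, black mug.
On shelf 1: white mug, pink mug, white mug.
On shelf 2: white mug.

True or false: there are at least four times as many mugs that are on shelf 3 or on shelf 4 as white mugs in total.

False

mugs on shelf 3 or on shelf 4: 5.
white mugs: 3.
The claim requires 5 ≥ 4 × 3 = 12, which does not hold.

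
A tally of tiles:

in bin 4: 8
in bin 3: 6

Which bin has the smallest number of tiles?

Counts by bin: bin 4→8, bin 3→6.
The minimum is 6, held uniquely by bin 3.

bin 3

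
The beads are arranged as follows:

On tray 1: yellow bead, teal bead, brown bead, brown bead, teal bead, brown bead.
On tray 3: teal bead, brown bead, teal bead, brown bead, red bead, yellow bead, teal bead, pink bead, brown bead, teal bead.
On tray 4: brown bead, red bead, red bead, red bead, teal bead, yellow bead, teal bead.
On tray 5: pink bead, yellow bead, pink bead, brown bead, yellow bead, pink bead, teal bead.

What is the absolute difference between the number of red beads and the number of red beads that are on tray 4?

red beads: 4. red beads on tray 4: 3.
|4 − 3| = 4 − 3 = 1.

1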